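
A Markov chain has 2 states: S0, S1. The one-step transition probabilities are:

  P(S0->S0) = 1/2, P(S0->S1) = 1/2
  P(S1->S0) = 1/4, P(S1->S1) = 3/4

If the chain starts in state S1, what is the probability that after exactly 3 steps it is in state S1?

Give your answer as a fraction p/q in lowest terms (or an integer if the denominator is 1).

Answer: 43/64

Derivation:
Computing P^3 by repeated multiplication:
P^1 =
  S0: [1/2, 1/2]
  S1: [1/4, 3/4]
P^2 =
  S0: [3/8, 5/8]
  S1: [5/16, 11/16]
P^3 =
  S0: [11/32, 21/32]
  S1: [21/64, 43/64]

(P^3)[S1 -> S1] = 43/64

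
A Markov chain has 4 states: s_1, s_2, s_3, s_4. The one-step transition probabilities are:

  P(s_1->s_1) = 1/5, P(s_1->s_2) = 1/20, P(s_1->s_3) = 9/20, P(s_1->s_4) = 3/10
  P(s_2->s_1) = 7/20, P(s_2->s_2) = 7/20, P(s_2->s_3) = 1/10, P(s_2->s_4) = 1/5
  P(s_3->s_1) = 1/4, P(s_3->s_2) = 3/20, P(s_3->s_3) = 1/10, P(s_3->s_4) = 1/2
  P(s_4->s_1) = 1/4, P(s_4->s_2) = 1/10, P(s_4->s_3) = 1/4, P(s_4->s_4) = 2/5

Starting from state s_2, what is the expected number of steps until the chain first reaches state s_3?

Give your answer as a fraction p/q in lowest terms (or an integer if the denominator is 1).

Let h_i = expected steps to first reach s_3 from state i.
Boundary: h_s_3 = 0.
First-step equations for the other states:
  h_s_1 = 1 + 1/5*h_s_1 + 1/20*h_s_2 + 9/20*h_s_3 + 3/10*h_s_4
  h_s_2 = 1 + 7/20*h_s_1 + 7/20*h_s_2 + 1/10*h_s_3 + 1/5*h_s_4
  h_s_4 = 1 + 1/4*h_s_1 + 1/10*h_s_2 + 1/4*h_s_3 + 2/5*h_s_4

Substituting h_s_3 = 0 and rearranging gives the linear system (I - Q) h = 1:
  [4/5, -1/20, -3/10] . (h_s_1, h_s_2, h_s_4) = 1
  [-7/20, 13/20, -1/5] . (h_s_1, h_s_2, h_s_4) = 1
  [-1/4, -1/10, 3/5] . (h_s_1, h_s_2, h_s_4) = 1

Solving yields:
  h_s_1 = 508/179
  h_s_2 = 744/179
  h_s_4 = 634/179

Starting state is s_2, so the expected hitting time is h_s_2 = 744/179.

Answer: 744/179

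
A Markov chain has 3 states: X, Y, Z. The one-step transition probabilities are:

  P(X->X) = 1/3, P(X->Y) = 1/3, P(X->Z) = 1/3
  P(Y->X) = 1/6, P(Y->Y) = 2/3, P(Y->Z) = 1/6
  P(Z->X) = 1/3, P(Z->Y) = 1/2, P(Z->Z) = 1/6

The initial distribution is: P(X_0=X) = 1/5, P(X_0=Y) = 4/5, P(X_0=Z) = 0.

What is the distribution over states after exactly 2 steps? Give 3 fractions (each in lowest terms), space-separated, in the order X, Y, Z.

Propagating the distribution step by step (d_{t+1} = d_t * P):
d_0 = (X=1/5, Y=4/5, Z=0)
  d_1[X] = 1/5*1/3 + 4/5*1/6 + 0*1/3 = 1/5
  d_1[Y] = 1/5*1/3 + 4/5*2/3 + 0*1/2 = 3/5
  d_1[Z] = 1/5*1/3 + 4/5*1/6 + 0*1/6 = 1/5
d_1 = (X=1/5, Y=3/5, Z=1/5)
  d_2[X] = 1/5*1/3 + 3/5*1/6 + 1/5*1/3 = 7/30
  d_2[Y] = 1/5*1/3 + 3/5*2/3 + 1/5*1/2 = 17/30
  d_2[Z] = 1/5*1/3 + 3/5*1/6 + 1/5*1/6 = 1/5
d_2 = (X=7/30, Y=17/30, Z=1/5)

Answer: 7/30 17/30 1/5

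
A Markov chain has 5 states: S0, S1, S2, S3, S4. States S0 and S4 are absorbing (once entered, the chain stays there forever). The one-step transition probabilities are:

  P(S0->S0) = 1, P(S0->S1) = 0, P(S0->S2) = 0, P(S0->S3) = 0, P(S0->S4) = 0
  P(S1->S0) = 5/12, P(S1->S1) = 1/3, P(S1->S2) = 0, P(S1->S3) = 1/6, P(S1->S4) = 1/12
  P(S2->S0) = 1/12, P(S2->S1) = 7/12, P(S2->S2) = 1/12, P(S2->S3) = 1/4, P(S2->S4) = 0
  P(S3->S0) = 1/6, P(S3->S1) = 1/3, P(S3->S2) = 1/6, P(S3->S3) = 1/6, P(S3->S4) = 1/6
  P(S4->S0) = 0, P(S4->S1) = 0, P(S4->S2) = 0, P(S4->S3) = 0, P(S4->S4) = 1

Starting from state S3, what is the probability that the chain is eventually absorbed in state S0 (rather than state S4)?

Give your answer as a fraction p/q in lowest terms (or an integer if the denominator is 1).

Answer: 241/358

Derivation:
Let a_i = P(absorbed in S0 | start in state i).
Boundary conditions: a_S0 = 1, a_S4 = 0.
For each transient state i, a_i = sum_j P(i->j) * a_j:
  a_S1 = 5/12*a_S0 + 1/3*a_S1 + 0*a_S2 + 1/6*a_S3 + 1/12*a_S4
  a_S2 = 1/12*a_S0 + 7/12*a_S1 + 1/12*a_S2 + 1/4*a_S3 + 0*a_S4
  a_S3 = 1/6*a_S0 + 1/3*a_S1 + 1/6*a_S2 + 1/6*a_S3 + 1/6*a_S4

Substituting a_S0 = 1 and a_S4 = 0, rearrange to (I - Q) a = r where r[i] = P(i -> S0):
  [2/3, 0, -1/6] . (a_S1, a_S2, a_S3) = 5/12
  [-7/12, 11/12, -1/4] . (a_S1, a_S2, a_S3) = 1/12
  [-1/3, -1/6, 5/6] . (a_S1, a_S2, a_S3) = 1/6

Solving yields:
  a_S1 = 142/179
  a_S2 = 279/358
  a_S3 = 241/358

Starting state is S3, so the absorption probability is a_S3 = 241/358.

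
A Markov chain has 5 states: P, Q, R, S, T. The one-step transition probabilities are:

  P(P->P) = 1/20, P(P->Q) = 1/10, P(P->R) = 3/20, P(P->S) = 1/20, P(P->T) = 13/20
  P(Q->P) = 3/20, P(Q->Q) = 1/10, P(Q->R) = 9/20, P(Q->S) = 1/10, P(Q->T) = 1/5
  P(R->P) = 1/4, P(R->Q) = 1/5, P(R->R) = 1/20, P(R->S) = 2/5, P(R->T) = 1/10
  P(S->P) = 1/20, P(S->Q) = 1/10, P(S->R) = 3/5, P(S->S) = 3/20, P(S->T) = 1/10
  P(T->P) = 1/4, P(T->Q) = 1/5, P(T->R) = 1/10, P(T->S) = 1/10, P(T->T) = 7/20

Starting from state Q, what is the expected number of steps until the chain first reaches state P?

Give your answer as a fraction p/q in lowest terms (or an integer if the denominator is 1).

Let h_i = expected steps to first reach P from state i.
Boundary: h_P = 0.
First-step equations for the other states:
  h_Q = 1 + 3/20*h_P + 1/10*h_Q + 9/20*h_R + 1/10*h_S + 1/5*h_T
  h_R = 1 + 1/4*h_P + 1/5*h_Q + 1/20*h_R + 2/5*h_S + 1/10*h_T
  h_S = 1 + 1/20*h_P + 1/10*h_Q + 3/5*h_R + 3/20*h_S + 1/10*h_T
  h_T = 1 + 1/4*h_P + 1/5*h_Q + 1/10*h_R + 1/10*h_S + 7/20*h_T

Substituting h_P = 0 and rearranging gives the linear system (I - Q) h = 1:
  [9/10, -9/20, -1/10, -1/5] . (h_Q, h_R, h_S, h_T) = 1
  [-1/5, 19/20, -2/5, -1/10] . (h_Q, h_R, h_S, h_T) = 1
  [-1/10, -3/5, 17/20, -1/10] . (h_Q, h_R, h_S, h_T) = 1
  [-1/5, -1/10, -1/10, 13/20] . (h_Q, h_R, h_S, h_T) = 1

Solving yields:
  h_Q = 1864/331
  h_R = 1788/331
  h_S = 2068/331
  h_T = 1676/331

Starting state is Q, so the expected hitting time is h_Q = 1864/331.

Answer: 1864/331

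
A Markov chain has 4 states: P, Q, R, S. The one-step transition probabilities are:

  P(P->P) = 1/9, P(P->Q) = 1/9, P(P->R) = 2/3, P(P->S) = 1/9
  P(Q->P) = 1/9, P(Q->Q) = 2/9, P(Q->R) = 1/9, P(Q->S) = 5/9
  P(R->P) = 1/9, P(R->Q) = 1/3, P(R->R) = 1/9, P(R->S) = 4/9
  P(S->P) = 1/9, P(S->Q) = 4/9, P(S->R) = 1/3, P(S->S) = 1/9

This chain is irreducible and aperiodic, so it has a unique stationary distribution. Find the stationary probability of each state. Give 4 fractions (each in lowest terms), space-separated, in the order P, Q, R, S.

The stationary distribution satisfies pi = pi * P, i.e.:
  pi_P = 1/9*pi_P + 1/9*pi_Q + 1/9*pi_R + 1/9*pi_S
  pi_Q = 1/9*pi_P + 2/9*pi_Q + 1/3*pi_R + 4/9*pi_S
  pi_R = 2/3*pi_P + 1/9*pi_Q + 1/9*pi_R + 1/3*pi_S
  pi_S = 1/9*pi_P + 5/9*pi_Q + 4/9*pi_R + 1/9*pi_S
with normalization: pi_P + pi_Q + pi_R + pi_S = 1.

Using the first 3 balance equations plus normalization, the linear system A*pi = b is:
  [-8/9, 1/9, 1/9, 1/9] . pi = 0
  [1/9, -7/9, 1/3, 4/9] . pi = 0
  [2/3, 1/9, -8/9, 1/3] . pi = 0
  [1, 1, 1, 1] . pi = 1

Solving yields:
  pi_P = 1/9
  pi_Q = 37/119
  pi_R = 88/357
  pi_S = 355/1071

Verification (pi * P):
  1/9*1/9 + 37/119*1/9 + 88/357*1/9 + 355/1071*1/9 = 1/9 = pi_P  (ok)
  1/9*1/9 + 37/119*2/9 + 88/357*1/3 + 355/1071*4/9 = 37/119 = pi_Q  (ok)
  1/9*2/3 + 37/119*1/9 + 88/357*1/9 + 355/1071*1/3 = 88/357 = pi_R  (ok)
  1/9*1/9 + 37/119*5/9 + 88/357*4/9 + 355/1071*1/9 = 355/1071 = pi_S  (ok)

Answer: 1/9 37/119 88/357 355/1071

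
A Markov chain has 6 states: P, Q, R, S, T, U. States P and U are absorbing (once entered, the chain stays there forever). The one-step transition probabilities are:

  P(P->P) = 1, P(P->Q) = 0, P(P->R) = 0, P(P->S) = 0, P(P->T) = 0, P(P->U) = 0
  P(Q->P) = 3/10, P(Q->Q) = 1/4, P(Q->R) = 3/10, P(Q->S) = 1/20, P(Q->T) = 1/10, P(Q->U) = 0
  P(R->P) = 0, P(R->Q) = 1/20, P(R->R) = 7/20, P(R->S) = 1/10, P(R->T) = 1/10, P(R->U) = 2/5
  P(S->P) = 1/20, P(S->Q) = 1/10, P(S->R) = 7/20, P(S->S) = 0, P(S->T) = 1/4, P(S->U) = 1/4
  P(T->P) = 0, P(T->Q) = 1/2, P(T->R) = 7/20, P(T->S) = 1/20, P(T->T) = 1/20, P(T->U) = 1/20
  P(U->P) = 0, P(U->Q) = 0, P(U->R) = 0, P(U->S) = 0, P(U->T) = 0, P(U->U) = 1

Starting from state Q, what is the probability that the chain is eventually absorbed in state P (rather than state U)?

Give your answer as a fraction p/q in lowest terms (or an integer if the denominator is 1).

Answer: 25997/51199

Derivation:
Let a_i = P(absorbed in P | start in state i).
Boundary conditions: a_P = 1, a_U = 0.
For each transient state i, a_i = sum_j P(i->j) * a_j:
  a_Q = 3/10*a_P + 1/4*a_Q + 3/10*a_R + 1/20*a_S + 1/10*a_T + 0*a_U
  a_R = 0*a_P + 1/20*a_Q + 7/20*a_R + 1/10*a_S + 1/10*a_T + 2/5*a_U
  a_S = 1/20*a_P + 1/10*a_Q + 7/20*a_R + 0*a_S + 1/4*a_T + 1/4*a_U
  a_T = 0*a_P + 1/2*a_Q + 7/20*a_R + 1/20*a_S + 1/20*a_T + 1/20*a_U

Substituting a_P = 1 and a_U = 0, rearrange to (I - Q) a = r where r[i] = P(i -> P):
  [3/4, -3/10, -1/20, -1/10] . (a_Q, a_R, a_S, a_T) = 3/10
  [-1/20, 13/20, -1/10, -1/10] . (a_Q, a_R, a_S, a_T) = 0
  [-1/10, -7/20, 1, -1/4] . (a_Q, a_R, a_S, a_T) = 1/20
  [-1/2, -7/20, -1/20, 19/20] . (a_Q, a_R, a_S, a_T) = 0

Solving yields:
  a_Q = 25997/51199
  a_R = 6331/51199
  a_S = 11531/51199
  a_T = 16622/51199

Starting state is Q, so the absorption probability is a_Q = 25997/51199.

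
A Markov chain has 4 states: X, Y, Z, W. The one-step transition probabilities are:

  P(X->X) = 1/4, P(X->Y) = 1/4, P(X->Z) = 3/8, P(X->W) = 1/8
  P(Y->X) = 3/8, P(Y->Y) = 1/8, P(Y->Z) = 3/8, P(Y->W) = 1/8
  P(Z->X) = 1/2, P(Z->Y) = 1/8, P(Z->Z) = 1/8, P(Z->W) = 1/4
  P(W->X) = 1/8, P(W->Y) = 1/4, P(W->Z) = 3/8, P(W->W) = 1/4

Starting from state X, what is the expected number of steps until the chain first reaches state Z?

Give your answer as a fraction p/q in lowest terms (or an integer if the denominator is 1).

Let h_i = expected steps to first reach Z from state i.
Boundary: h_Z = 0.
First-step equations for the other states:
  h_X = 1 + 1/4*h_X + 1/4*h_Y + 3/8*h_Z + 1/8*h_W
  h_Y = 1 + 3/8*h_X + 1/8*h_Y + 3/8*h_Z + 1/8*h_W
  h_W = 1 + 1/8*h_X + 1/4*h_Y + 3/8*h_Z + 1/4*h_W

Substituting h_Z = 0 and rearranging gives the linear system (I - Q) h = 1:
  [3/4, -1/4, -1/8] . (h_X, h_Y, h_W) = 1
  [-3/8, 7/8, -1/8] . (h_X, h_Y, h_W) = 1
  [-1/8, -1/4, 3/4] . (h_X, h_Y, h_W) = 1

Solving yields:
  h_X = 8/3
  h_Y = 8/3
  h_W = 8/3

Starting state is X, so the expected hitting time is h_X = 8/3.

Answer: 8/3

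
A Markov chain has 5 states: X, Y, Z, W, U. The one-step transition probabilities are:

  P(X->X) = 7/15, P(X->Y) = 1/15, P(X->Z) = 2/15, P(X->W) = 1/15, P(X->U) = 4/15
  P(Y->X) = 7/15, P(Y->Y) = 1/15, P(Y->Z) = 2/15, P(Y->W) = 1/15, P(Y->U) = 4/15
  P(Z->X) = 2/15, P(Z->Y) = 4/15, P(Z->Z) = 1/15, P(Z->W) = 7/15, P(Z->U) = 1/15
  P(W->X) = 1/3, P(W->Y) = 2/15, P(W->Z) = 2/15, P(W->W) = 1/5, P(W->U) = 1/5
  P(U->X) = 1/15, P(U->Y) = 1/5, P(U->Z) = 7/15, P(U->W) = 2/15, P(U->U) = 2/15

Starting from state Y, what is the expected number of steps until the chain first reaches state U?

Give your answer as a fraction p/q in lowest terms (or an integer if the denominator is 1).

Let h_i = expected steps to first reach U from state i.
Boundary: h_U = 0.
First-step equations for the other states:
  h_X = 1 + 7/15*h_X + 1/15*h_Y + 2/15*h_Z + 1/15*h_W + 4/15*h_U
  h_Y = 1 + 7/15*h_X + 1/15*h_Y + 2/15*h_Z + 1/15*h_W + 4/15*h_U
  h_Z = 1 + 2/15*h_X + 4/15*h_Y + 1/15*h_Z + 7/15*h_W + 1/15*h_U
  h_W = 1 + 1/3*h_X + 2/15*h_Y + 2/15*h_Z + 1/5*h_W + 1/5*h_U

Substituting h_U = 0 and rearranging gives the linear system (I - Q) h = 1:
  [8/15, -1/15, -2/15, -1/15] . (h_X, h_Y, h_Z, h_W) = 1
  [-7/15, 14/15, -2/15, -1/15] . (h_X, h_Y, h_Z, h_W) = 1
  [-2/15, -4/15, 14/15, -7/15] . (h_X, h_Y, h_Z, h_W) = 1
  [-1/3, -2/15, -2/15, 4/5] . (h_X, h_Y, h_Z, h_W) = 1

Solving yields:
  h_X = 520/121
  h_Y = 520/121
  h_Z = 115/22
  h_W = 560/121

Starting state is Y, so the expected hitting time is h_Y = 520/121.

Answer: 520/121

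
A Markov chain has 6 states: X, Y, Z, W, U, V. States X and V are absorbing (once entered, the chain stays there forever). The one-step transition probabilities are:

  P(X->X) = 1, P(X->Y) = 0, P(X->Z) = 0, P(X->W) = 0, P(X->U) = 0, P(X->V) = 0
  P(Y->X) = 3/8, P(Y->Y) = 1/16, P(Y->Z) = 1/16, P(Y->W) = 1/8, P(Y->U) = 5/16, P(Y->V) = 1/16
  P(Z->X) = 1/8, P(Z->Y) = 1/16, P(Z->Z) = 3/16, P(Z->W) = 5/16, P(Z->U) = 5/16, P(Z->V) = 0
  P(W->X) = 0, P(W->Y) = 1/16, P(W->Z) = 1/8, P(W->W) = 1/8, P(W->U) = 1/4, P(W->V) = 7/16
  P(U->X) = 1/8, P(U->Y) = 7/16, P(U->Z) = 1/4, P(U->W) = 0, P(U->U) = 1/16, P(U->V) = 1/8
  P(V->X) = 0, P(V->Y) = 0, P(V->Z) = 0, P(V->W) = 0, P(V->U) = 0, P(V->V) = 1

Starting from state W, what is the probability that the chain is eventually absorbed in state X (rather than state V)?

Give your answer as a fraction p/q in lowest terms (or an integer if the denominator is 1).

Answer: 348/1175

Derivation:
Let a_i = P(absorbed in X | start in state i).
Boundary conditions: a_X = 1, a_V = 0.
For each transient state i, a_i = sum_j P(i->j) * a_j:
  a_Y = 3/8*a_X + 1/16*a_Y + 1/16*a_Z + 1/8*a_W + 5/16*a_U + 1/16*a_V
  a_Z = 1/8*a_X + 1/16*a_Y + 3/16*a_Z + 5/16*a_W + 5/16*a_U + 0*a_V
  a_W = 0*a_X + 1/16*a_Y + 1/8*a_Z + 1/8*a_W + 1/4*a_U + 7/16*a_V
  a_U = 1/8*a_X + 7/16*a_Y + 1/4*a_Z + 0*a_W + 1/16*a_U + 1/8*a_V

Substituting a_X = 1 and a_V = 0, rearrange to (I - Q) a = r where r[i] = P(i -> X):
  [15/16, -1/16, -1/8, -5/16] . (a_Y, a_Z, a_W, a_U) = 3/8
  [-1/16, 13/16, -5/16, -5/16] . (a_Y, a_Z, a_W, a_U) = 1/8
  [-1/16, -1/8, 7/8, -1/4] . (a_Y, a_Z, a_W, a_U) = 0
  [-7/16, -1/4, 0, 15/16] . (a_Y, a_Z, a_W, a_U) = 1/8

Solving yields:
  a_Y = 792/1175
  a_Z = 644/1175
  a_W = 348/1175
  a_U = 698/1175

Starting state is W, so the absorption probability is a_W = 348/1175.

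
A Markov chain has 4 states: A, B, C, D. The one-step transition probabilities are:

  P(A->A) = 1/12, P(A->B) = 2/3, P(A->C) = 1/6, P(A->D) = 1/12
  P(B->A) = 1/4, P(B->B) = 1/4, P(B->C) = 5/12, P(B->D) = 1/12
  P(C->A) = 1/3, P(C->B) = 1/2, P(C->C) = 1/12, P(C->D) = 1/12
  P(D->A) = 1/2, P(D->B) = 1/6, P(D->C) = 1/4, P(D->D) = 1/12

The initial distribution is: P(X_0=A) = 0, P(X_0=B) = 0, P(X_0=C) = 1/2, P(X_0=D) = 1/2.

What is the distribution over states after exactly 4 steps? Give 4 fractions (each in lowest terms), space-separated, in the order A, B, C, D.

Propagating the distribution step by step (d_{t+1} = d_t * P):
d_0 = (A=0, B=0, C=1/2, D=1/2)
  d_1[A] = 0*1/12 + 0*1/4 + 1/2*1/3 + 1/2*1/2 = 5/12
  d_1[B] = 0*2/3 + 0*1/4 + 1/2*1/2 + 1/2*1/6 = 1/3
  d_1[C] = 0*1/6 + 0*5/12 + 1/2*1/12 + 1/2*1/4 = 1/6
  d_1[D] = 0*1/12 + 0*1/12 + 1/2*1/12 + 1/2*1/12 = 1/12
d_1 = (A=5/12, B=1/3, C=1/6, D=1/12)
  d_2[A] = 5/12*1/12 + 1/3*1/4 + 1/6*1/3 + 1/12*1/2 = 31/144
  d_2[B] = 5/12*2/3 + 1/3*1/4 + 1/6*1/2 + 1/12*1/6 = 11/24
  d_2[C] = 5/12*1/6 + 1/3*5/12 + 1/6*1/12 + 1/12*1/4 = 35/144
  d_2[D] = 5/12*1/12 + 1/3*1/12 + 1/6*1/12 + 1/12*1/12 = 1/12
d_2 = (A=31/144, B=11/24, C=35/144, D=1/12)
  d_3[A] = 31/144*1/12 + 11/24*1/4 + 35/144*1/3 + 1/12*1/2 = 49/192
  d_3[B] = 31/144*2/3 + 11/24*1/4 + 35/144*1/2 + 1/12*1/6 = 85/216
  d_3[C] = 31/144*1/6 + 11/24*5/12 + 35/144*1/12 + 1/12*1/4 = 463/1728
  d_3[D] = 31/144*1/12 + 11/24*1/12 + 35/144*1/12 + 1/12*1/12 = 1/12
d_3 = (A=49/192, B=85/216, C=463/1728, D=1/12)
  d_4[A] = 49/192*1/12 + 85/216*1/4 + 463/1728*1/3 + 1/12*1/2 = 5197/20736
  d_4[B] = 49/192*2/3 + 85/216*1/4 + 463/1728*1/2 + 1/12*1/6 = 1439/3456
  d_4[C] = 49/192*1/6 + 85/216*5/12 + 463/1728*1/12 + 1/12*1/4 = 5177/20736
  d_4[D] = 49/192*1/12 + 85/216*1/12 + 463/1728*1/12 + 1/12*1/12 = 1/12
d_4 = (A=5197/20736, B=1439/3456, C=5177/20736, D=1/12)

Answer: 5197/20736 1439/3456 5177/20736 1/12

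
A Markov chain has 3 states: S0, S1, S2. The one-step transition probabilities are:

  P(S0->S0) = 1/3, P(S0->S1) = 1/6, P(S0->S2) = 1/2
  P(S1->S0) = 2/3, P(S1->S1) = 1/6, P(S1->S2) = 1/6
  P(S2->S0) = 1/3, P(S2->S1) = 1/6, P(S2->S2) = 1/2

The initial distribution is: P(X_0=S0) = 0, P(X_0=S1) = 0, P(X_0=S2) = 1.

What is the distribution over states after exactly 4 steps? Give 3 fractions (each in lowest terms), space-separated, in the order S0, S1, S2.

Propagating the distribution step by step (d_{t+1} = d_t * P):
d_0 = (S0=0, S1=0, S2=1)
  d_1[S0] = 0*1/3 + 0*2/3 + 1*1/3 = 1/3
  d_1[S1] = 0*1/6 + 0*1/6 + 1*1/6 = 1/6
  d_1[S2] = 0*1/2 + 0*1/6 + 1*1/2 = 1/2
d_1 = (S0=1/3, S1=1/6, S2=1/2)
  d_2[S0] = 1/3*1/3 + 1/6*2/3 + 1/2*1/3 = 7/18
  d_2[S1] = 1/3*1/6 + 1/6*1/6 + 1/2*1/6 = 1/6
  d_2[S2] = 1/3*1/2 + 1/6*1/6 + 1/2*1/2 = 4/9
d_2 = (S0=7/18, S1=1/6, S2=4/9)
  d_3[S0] = 7/18*1/3 + 1/6*2/3 + 4/9*1/3 = 7/18
  d_3[S1] = 7/18*1/6 + 1/6*1/6 + 4/9*1/6 = 1/6
  d_3[S2] = 7/18*1/2 + 1/6*1/6 + 4/9*1/2 = 4/9
d_3 = (S0=7/18, S1=1/6, S2=4/9)
  d_4[S0] = 7/18*1/3 + 1/6*2/3 + 4/9*1/3 = 7/18
  d_4[S1] = 7/18*1/6 + 1/6*1/6 + 4/9*1/6 = 1/6
  d_4[S2] = 7/18*1/2 + 1/6*1/6 + 4/9*1/2 = 4/9
d_4 = (S0=7/18, S1=1/6, S2=4/9)

Answer: 7/18 1/6 4/9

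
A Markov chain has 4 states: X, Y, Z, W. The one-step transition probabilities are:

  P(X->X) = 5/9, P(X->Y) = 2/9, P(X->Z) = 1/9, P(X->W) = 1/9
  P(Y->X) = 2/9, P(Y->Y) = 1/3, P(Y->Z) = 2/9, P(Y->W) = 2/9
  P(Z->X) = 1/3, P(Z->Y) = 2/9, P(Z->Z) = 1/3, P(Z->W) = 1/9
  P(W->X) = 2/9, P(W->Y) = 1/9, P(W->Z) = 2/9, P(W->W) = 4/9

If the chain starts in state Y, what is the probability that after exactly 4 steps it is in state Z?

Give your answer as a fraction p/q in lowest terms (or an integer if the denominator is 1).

Computing P^4 by repeated multiplication:
P^1 =
  X: [5/9, 2/9, 1/9, 1/9]
  Y: [2/9, 1/3, 2/9, 2/9]
  Z: [1/3, 2/9, 1/3, 1/9]
  W: [2/9, 1/9, 2/9, 4/9]
P^2 =
  X: [34/81, 19/81, 14/81, 14/81]
  Y: [26/81, 19/81, 2/9, 2/9]
  Z: [10/27, 19/81, 2/9, 14/81]
  W: [26/81, 5/27, 2/9, 22/81]
P^3 =
  X: [278/729, 167/729, 142/729, 142/729]
  Y: [86/243, 163/729, 154/729, 154/729]
  Z: [10/27, 167/729, 50/243, 142/729]
  W: [86/243, 155/729, 154/729, 2/9]
P^4 =
  X: [2434/6561, 1483/6561, 1322/6561, 1322/6561]
  Y: [2386/6561, 163/729, 1354/6561, 1354/6561]
  Z: [806/2187, 1483/6561, 446/2187, 1322/6561]
  W: [2386/6561, 1451/6561, 1354/6561, 1370/6561]

(P^4)[Y -> Z] = 1354/6561

Answer: 1354/6561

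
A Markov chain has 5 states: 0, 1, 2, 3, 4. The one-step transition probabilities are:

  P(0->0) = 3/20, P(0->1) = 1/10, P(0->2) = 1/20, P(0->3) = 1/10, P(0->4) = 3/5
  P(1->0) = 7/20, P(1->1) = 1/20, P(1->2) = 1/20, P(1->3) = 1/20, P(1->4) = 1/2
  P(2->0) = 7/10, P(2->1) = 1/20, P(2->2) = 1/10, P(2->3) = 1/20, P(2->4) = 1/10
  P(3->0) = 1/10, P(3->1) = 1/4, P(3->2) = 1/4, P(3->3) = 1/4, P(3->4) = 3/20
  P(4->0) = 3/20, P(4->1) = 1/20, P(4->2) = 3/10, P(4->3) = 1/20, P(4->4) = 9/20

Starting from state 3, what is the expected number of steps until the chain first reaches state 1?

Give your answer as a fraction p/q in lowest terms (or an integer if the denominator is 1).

Answer: 6490/673

Derivation:
Let h_i = expected steps to first reach 1 from state i.
Boundary: h_1 = 0.
First-step equations for the other states:
  h_0 = 1 + 3/20*h_0 + 1/10*h_1 + 1/20*h_2 + 1/10*h_3 + 3/5*h_4
  h_2 = 1 + 7/10*h_0 + 1/20*h_1 + 1/10*h_2 + 1/20*h_3 + 1/10*h_4
  h_3 = 1 + 1/10*h_0 + 1/4*h_1 + 1/4*h_2 + 1/4*h_3 + 3/20*h_4
  h_4 = 1 + 3/20*h_0 + 1/20*h_1 + 3/10*h_2 + 1/20*h_3 + 9/20*h_4

Substituting h_1 = 0 and rearranging gives the linear system (I - Q) h = 1:
  [17/20, -1/20, -1/10, -3/5] . (h_0, h_2, h_3, h_4) = 1
  [-7/10, 9/10, -1/20, -1/10] . (h_0, h_2, h_3, h_4) = 1
  [-1/10, -1/4, 3/4, -3/20] . (h_0, h_2, h_3, h_4) = 1
  [-3/20, -3/10, -1/20, 11/20] . (h_0, h_2, h_3, h_4) = 1

Solving yields:
  h_0 = 8115/673
  h_2 = 8375/673
  h_3 = 6490/673
  h_4 = 8595/673

Starting state is 3, so the expected hitting time is h_3 = 6490/673.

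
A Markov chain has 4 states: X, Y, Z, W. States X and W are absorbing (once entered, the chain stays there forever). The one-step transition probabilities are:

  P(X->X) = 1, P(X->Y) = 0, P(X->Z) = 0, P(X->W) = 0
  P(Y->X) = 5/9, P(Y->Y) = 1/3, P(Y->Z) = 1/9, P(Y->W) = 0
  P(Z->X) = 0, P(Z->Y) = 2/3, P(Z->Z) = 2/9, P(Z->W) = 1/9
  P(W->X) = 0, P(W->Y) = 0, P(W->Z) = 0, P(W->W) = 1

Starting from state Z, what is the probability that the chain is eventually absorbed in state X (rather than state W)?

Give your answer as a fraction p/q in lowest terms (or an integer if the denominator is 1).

Answer: 5/6

Derivation:
Let a_i = P(absorbed in X | start in state i).
Boundary conditions: a_X = 1, a_W = 0.
For each transient state i, a_i = sum_j P(i->j) * a_j:
  a_Y = 5/9*a_X + 1/3*a_Y + 1/9*a_Z + 0*a_W
  a_Z = 0*a_X + 2/3*a_Y + 2/9*a_Z + 1/9*a_W

Substituting a_X = 1 and a_W = 0, rearrange to (I - Q) a = r where r[i] = P(i -> X):
  [2/3, -1/9] . (a_Y, a_Z) = 5/9
  [-2/3, 7/9] . (a_Y, a_Z) = 0

Solving yields:
  a_Y = 35/36
  a_Z = 5/6

Starting state is Z, so the absorption probability is a_Z = 5/6.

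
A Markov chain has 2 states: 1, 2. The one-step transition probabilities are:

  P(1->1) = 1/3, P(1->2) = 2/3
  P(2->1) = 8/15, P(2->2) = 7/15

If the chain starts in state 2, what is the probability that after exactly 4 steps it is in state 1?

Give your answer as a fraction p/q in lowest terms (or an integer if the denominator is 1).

Answer: 832/1875

Derivation:
Computing P^4 by repeated multiplication:
P^1 =
  1: [1/3, 2/3]
  2: [8/15, 7/15]
P^2 =
  1: [7/15, 8/15]
  2: [32/75, 43/75]
P^3 =
  1: [11/25, 14/25]
  2: [56/125, 69/125]
P^4 =
  1: [167/375, 208/375]
  2: [832/1875, 1043/1875]

(P^4)[2 -> 1] = 832/1875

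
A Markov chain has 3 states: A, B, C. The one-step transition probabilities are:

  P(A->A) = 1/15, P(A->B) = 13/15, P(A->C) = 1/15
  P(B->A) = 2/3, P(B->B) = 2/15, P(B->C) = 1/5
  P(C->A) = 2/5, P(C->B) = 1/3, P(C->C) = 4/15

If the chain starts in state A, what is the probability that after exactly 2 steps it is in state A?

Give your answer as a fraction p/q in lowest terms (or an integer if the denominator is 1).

Computing P^2 by repeated multiplication:
P^1 =
  A: [1/15, 13/15, 1/15]
  B: [2/3, 2/15, 1/5]
  C: [2/5, 1/3, 4/15]
P^2 =
  A: [137/225, 44/225, 44/225]
  B: [16/75, 149/225, 28/225]
  C: [16/45, 12/25, 37/225]

(P^2)[A -> A] = 137/225

Answer: 137/225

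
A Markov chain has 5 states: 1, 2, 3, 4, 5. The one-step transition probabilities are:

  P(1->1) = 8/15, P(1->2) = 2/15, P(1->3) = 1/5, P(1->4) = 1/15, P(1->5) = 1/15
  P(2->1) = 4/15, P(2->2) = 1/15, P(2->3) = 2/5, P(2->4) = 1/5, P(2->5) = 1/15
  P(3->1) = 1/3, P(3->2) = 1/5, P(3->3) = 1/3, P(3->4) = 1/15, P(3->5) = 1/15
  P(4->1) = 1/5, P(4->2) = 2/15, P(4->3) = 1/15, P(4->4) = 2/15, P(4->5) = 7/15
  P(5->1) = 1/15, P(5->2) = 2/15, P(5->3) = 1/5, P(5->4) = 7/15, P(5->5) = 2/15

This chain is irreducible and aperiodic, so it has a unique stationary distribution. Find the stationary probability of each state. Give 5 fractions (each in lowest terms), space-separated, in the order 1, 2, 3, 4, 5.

The stationary distribution satisfies pi = pi * P, i.e.:
  pi_1 = 8/15*pi_1 + 4/15*pi_2 + 1/3*pi_3 + 1/5*pi_4 + 1/15*pi_5
  pi_2 = 2/15*pi_1 + 1/15*pi_2 + 1/5*pi_3 + 2/15*pi_4 + 2/15*pi_5
  pi_3 = 1/5*pi_1 + 2/5*pi_2 + 1/3*pi_3 + 1/15*pi_4 + 1/5*pi_5
  pi_4 = 1/15*pi_1 + 1/5*pi_2 + 1/15*pi_3 + 2/15*pi_4 + 7/15*pi_5
  pi_5 = 1/15*pi_1 + 1/15*pi_2 + 1/15*pi_3 + 7/15*pi_4 + 2/15*pi_5
with normalization: pi_1 + pi_2 + pi_3 + pi_4 + pi_5 = 1.

Using the first 4 balance equations plus normalization, the linear system A*pi = b is:
  [-7/15, 4/15, 1/3, 1/5, 1/15] . pi = 0
  [2/15, -14/15, 1/5, 2/15, 2/15] . pi = 0
  [1/5, 2/5, -2/3, 1/15, 1/5] . pi = 0
  [1/15, 1/5, 1/15, -13/15, 7/15] . pi = 0
  [1, 1, 1, 1, 1] . pi = 1

Solving yields:
  pi_1 = 917/2738
  pi_2 = 575/4107
  pi_3 = 986/4107
  pi_4 = 614/4107
  pi_5 = 371/2738

Verification (pi * P):
  917/2738*8/15 + 575/4107*4/15 + 986/4107*1/3 + 614/4107*1/5 + 371/2738*1/15 = 917/2738 = pi_1  (ok)
  917/2738*2/15 + 575/4107*1/15 + 986/4107*1/5 + 614/4107*2/15 + 371/2738*2/15 = 575/4107 = pi_2  (ok)
  917/2738*1/5 + 575/4107*2/5 + 986/4107*1/3 + 614/4107*1/15 + 371/2738*1/5 = 986/4107 = pi_3  (ok)
  917/2738*1/15 + 575/4107*1/5 + 986/4107*1/15 + 614/4107*2/15 + 371/2738*7/15 = 614/4107 = pi_4  (ok)
  917/2738*1/15 + 575/4107*1/15 + 986/4107*1/15 + 614/4107*7/15 + 371/2738*2/15 = 371/2738 = pi_5  (ok)

Answer: 917/2738 575/4107 986/4107 614/4107 371/2738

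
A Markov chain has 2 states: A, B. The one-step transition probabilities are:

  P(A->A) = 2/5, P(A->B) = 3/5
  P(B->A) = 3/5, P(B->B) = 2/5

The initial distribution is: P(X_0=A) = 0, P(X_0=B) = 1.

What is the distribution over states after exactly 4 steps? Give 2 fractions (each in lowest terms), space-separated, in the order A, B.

Propagating the distribution step by step (d_{t+1} = d_t * P):
d_0 = (A=0, B=1)
  d_1[A] = 0*2/5 + 1*3/5 = 3/5
  d_1[B] = 0*3/5 + 1*2/5 = 2/5
d_1 = (A=3/5, B=2/5)
  d_2[A] = 3/5*2/5 + 2/5*3/5 = 12/25
  d_2[B] = 3/5*3/5 + 2/5*2/5 = 13/25
d_2 = (A=12/25, B=13/25)
  d_3[A] = 12/25*2/5 + 13/25*3/5 = 63/125
  d_3[B] = 12/25*3/5 + 13/25*2/5 = 62/125
d_3 = (A=63/125, B=62/125)
  d_4[A] = 63/125*2/5 + 62/125*3/5 = 312/625
  d_4[B] = 63/125*3/5 + 62/125*2/5 = 313/625
d_4 = (A=312/625, B=313/625)

Answer: 312/625 313/625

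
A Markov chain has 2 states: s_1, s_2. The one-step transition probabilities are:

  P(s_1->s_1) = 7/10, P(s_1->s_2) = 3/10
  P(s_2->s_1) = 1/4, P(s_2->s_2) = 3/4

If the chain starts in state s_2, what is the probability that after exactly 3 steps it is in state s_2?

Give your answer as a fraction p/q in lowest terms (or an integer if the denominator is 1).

Answer: 939/1600

Derivation:
Computing P^3 by repeated multiplication:
P^1 =
  s_1: [7/10, 3/10]
  s_2: [1/4, 3/4]
P^2 =
  s_1: [113/200, 87/200]
  s_2: [29/80, 51/80]
P^3 =
  s_1: [2017/4000, 1983/4000]
  s_2: [661/1600, 939/1600]

(P^3)[s_2 -> s_2] = 939/1600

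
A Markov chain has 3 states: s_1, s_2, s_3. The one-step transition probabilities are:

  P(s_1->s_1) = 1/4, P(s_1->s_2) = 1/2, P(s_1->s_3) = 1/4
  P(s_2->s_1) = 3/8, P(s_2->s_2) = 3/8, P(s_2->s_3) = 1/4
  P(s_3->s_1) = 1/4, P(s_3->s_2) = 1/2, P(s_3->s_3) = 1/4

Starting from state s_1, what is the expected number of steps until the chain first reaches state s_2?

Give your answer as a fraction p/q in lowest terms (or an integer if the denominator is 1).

Answer: 2

Derivation:
Let h_i = expected steps to first reach s_2 from state i.
Boundary: h_s_2 = 0.
First-step equations for the other states:
  h_s_1 = 1 + 1/4*h_s_1 + 1/2*h_s_2 + 1/4*h_s_3
  h_s_3 = 1 + 1/4*h_s_1 + 1/2*h_s_2 + 1/4*h_s_3

Substituting h_s_2 = 0 and rearranging gives the linear system (I - Q) h = 1:
  [3/4, -1/4] . (h_s_1, h_s_3) = 1
  [-1/4, 3/4] . (h_s_1, h_s_3) = 1

Solving yields:
  h_s_1 = 2
  h_s_3 = 2

Starting state is s_1, so the expected hitting time is h_s_1 = 2.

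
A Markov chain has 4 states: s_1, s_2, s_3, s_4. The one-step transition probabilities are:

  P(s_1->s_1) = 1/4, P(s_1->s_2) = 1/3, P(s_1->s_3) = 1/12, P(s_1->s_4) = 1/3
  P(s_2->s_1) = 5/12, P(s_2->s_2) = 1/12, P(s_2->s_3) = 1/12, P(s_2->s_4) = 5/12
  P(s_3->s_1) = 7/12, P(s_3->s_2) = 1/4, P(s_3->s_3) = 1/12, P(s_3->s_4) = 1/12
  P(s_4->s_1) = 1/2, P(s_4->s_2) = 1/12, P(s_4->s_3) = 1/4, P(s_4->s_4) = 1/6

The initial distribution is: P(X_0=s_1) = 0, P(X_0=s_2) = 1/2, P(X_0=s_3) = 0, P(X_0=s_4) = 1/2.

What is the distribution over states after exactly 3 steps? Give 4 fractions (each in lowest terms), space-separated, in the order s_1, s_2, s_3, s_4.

Answer: 227/576 703/3456 1/8 959/3456

Derivation:
Propagating the distribution step by step (d_{t+1} = d_t * P):
d_0 = (s_1=0, s_2=1/2, s_3=0, s_4=1/2)
  d_1[s_1] = 0*1/4 + 1/2*5/12 + 0*7/12 + 1/2*1/2 = 11/24
  d_1[s_2] = 0*1/3 + 1/2*1/12 + 0*1/4 + 1/2*1/12 = 1/12
  d_1[s_3] = 0*1/12 + 1/2*1/12 + 0*1/12 + 1/2*1/4 = 1/6
  d_1[s_4] = 0*1/3 + 1/2*5/12 + 0*1/12 + 1/2*1/6 = 7/24
d_1 = (s_1=11/24, s_2=1/12, s_3=1/6, s_4=7/24)
  d_2[s_1] = 11/24*1/4 + 1/12*5/12 + 1/6*7/12 + 7/24*1/2 = 113/288
  d_2[s_2] = 11/24*1/3 + 1/12*1/12 + 1/6*1/4 + 7/24*1/12 = 65/288
  d_2[s_3] = 11/24*1/12 + 1/12*1/12 + 1/6*1/12 + 7/24*1/4 = 19/144
  d_2[s_4] = 11/24*1/3 + 1/12*5/12 + 1/6*1/12 + 7/24*1/6 = 1/4
d_2 = (s_1=113/288, s_2=65/288, s_3=19/144, s_4=1/4)
  d_3[s_1] = 113/288*1/4 + 65/288*5/12 + 19/144*7/12 + 1/4*1/2 = 227/576
  d_3[s_2] = 113/288*1/3 + 65/288*1/12 + 19/144*1/4 + 1/4*1/12 = 703/3456
  d_3[s_3] = 113/288*1/12 + 65/288*1/12 + 19/144*1/12 + 1/4*1/4 = 1/8
  d_3[s_4] = 113/288*1/3 + 65/288*5/12 + 19/144*1/12 + 1/4*1/6 = 959/3456
d_3 = (s_1=227/576, s_2=703/3456, s_3=1/8, s_4=959/3456)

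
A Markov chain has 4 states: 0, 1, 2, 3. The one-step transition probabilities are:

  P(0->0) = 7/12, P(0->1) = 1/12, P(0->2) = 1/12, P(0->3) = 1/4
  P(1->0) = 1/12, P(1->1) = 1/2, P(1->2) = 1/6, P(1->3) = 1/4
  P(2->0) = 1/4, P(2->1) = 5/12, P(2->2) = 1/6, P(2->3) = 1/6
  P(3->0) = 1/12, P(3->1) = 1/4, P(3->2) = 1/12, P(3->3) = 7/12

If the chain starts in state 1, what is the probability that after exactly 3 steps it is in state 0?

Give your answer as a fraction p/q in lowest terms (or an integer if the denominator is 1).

Computing P^3 by repeated multiplication:
P^1 =
  0: [7/12, 1/12, 1/12, 1/4]
  1: [1/12, 1/2, 1/6, 1/4]
  2: [1/4, 5/12, 1/6, 1/6]
  3: [1/12, 1/4, 1/12, 7/12]
P^2 =
  0: [7/18, 3/16, 7/72, 47/144]
  1: [11/72, 7/18, 5/36, 23/72]
  2: [17/72, 49/144, 19/144, 7/24]
  3: [5/36, 5/16, 1/9, 7/16]
P^3 =
  0: [127/432, 143/576, 185/1728, 101/288]
  1: [79/432, 149/432, 55/432, 149/432]
  2: [193/864, 61/192, 53/432, 581/1728]
  3: [37/216, 559/1728, 205/1728, 167/432]

(P^3)[1 -> 0] = 79/432

Answer: 79/432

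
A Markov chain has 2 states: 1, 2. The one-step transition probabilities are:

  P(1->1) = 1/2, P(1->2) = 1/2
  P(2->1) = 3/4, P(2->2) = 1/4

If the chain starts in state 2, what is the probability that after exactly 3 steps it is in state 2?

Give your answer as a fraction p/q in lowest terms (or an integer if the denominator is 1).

Answer: 25/64

Derivation:
Computing P^3 by repeated multiplication:
P^1 =
  1: [1/2, 1/2]
  2: [3/4, 1/4]
P^2 =
  1: [5/8, 3/8]
  2: [9/16, 7/16]
P^3 =
  1: [19/32, 13/32]
  2: [39/64, 25/64]

(P^3)[2 -> 2] = 25/64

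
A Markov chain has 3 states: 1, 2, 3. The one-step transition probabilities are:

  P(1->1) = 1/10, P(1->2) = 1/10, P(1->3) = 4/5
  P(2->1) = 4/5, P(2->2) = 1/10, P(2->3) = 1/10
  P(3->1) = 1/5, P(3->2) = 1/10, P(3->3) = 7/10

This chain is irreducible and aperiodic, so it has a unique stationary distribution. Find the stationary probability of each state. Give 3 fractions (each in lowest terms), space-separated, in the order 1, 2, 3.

Answer: 13/55 1/10 73/110

Derivation:
The stationary distribution satisfies pi = pi * P, i.e.:
  pi_1 = 1/10*pi_1 + 4/5*pi_2 + 1/5*pi_3
  pi_2 = 1/10*pi_1 + 1/10*pi_2 + 1/10*pi_3
  pi_3 = 4/5*pi_1 + 1/10*pi_2 + 7/10*pi_3
with normalization: pi_1 + pi_2 + pi_3 = 1.

Using the first 2 balance equations plus normalization, the linear system A*pi = b is:
  [-9/10, 4/5, 1/5] . pi = 0
  [1/10, -9/10, 1/10] . pi = 0
  [1, 1, 1] . pi = 1

Solving yields:
  pi_1 = 13/55
  pi_2 = 1/10
  pi_3 = 73/110

Verification (pi * P):
  13/55*1/10 + 1/10*4/5 + 73/110*1/5 = 13/55 = pi_1  (ok)
  13/55*1/10 + 1/10*1/10 + 73/110*1/10 = 1/10 = pi_2  (ok)
  13/55*4/5 + 1/10*1/10 + 73/110*7/10 = 73/110 = pi_3  (ok)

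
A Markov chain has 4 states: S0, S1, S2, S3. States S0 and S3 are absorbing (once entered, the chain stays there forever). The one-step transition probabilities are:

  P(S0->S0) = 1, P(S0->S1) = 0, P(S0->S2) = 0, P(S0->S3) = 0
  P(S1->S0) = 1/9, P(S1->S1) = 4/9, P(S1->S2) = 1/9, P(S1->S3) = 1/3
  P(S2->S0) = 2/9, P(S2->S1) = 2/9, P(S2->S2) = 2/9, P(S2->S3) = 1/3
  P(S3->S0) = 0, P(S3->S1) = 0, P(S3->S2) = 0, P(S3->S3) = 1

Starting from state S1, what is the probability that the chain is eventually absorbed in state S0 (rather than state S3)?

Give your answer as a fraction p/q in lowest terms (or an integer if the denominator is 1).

Let a_i = P(absorbed in S0 | start in state i).
Boundary conditions: a_S0 = 1, a_S3 = 0.
For each transient state i, a_i = sum_j P(i->j) * a_j:
  a_S1 = 1/9*a_S0 + 4/9*a_S1 + 1/9*a_S2 + 1/3*a_S3
  a_S2 = 2/9*a_S0 + 2/9*a_S1 + 2/9*a_S2 + 1/3*a_S3

Substituting a_S0 = 1 and a_S3 = 0, rearrange to (I - Q) a = r where r[i] = P(i -> S0):
  [5/9, -1/9] . (a_S1, a_S2) = 1/9
  [-2/9, 7/9] . (a_S1, a_S2) = 2/9

Solving yields:
  a_S1 = 3/11
  a_S2 = 4/11

Starting state is S1, so the absorption probability is a_S1 = 3/11.

Answer: 3/11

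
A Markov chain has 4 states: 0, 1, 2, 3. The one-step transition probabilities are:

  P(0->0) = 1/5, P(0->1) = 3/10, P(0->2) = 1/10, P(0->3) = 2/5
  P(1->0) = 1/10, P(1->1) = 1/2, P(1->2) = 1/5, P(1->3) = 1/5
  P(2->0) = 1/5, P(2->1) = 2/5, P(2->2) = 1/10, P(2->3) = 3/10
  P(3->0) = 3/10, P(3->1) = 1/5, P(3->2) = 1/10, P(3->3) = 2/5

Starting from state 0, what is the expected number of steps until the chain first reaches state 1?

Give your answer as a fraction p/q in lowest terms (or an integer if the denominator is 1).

Let h_i = expected steps to first reach 1 from state i.
Boundary: h_1 = 0.
First-step equations for the other states:
  h_0 = 1 + 1/5*h_0 + 3/10*h_1 + 1/10*h_2 + 2/5*h_3
  h_2 = 1 + 1/5*h_0 + 2/5*h_1 + 1/10*h_2 + 3/10*h_3
  h_3 = 1 + 3/10*h_0 + 1/5*h_1 + 1/10*h_2 + 2/5*h_3

Substituting h_1 = 0 and rearranging gives the linear system (I - Q) h = 1:
  [4/5, -1/10, -2/5] . (h_0, h_2, h_3) = 1
  [-1/5, 9/10, -3/10] . (h_0, h_2, h_3) = 1
  [-3/10, -1/10, 3/5] . (h_0, h_2, h_3) = 1

Solving yields:
  h_0 = 1000/271
  h_2 = 890/271
  h_3 = 1100/271

Starting state is 0, so the expected hitting time is h_0 = 1000/271.

Answer: 1000/271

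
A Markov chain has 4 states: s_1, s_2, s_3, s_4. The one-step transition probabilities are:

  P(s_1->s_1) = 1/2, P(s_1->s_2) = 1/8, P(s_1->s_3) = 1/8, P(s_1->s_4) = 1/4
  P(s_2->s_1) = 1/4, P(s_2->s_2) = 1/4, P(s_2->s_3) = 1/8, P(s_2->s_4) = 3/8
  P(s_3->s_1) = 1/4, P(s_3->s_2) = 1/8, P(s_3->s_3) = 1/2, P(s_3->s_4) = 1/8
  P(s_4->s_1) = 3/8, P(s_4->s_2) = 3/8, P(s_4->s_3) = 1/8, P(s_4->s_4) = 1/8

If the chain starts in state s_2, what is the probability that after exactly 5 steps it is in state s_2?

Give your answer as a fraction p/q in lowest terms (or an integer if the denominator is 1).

Answer: 3393/16384

Derivation:
Computing P^5 by repeated multiplication:
P^1 =
  s_1: [1/2, 1/8, 1/8, 1/4]
  s_2: [1/4, 1/4, 1/8, 3/8]
  s_3: [1/4, 1/8, 1/2, 1/8]
  s_4: [3/8, 3/8, 1/8, 1/8]
P^2 =
  s_1: [13/32, 13/64, 11/64, 7/32]
  s_2: [23/64, 1/4, 11/64, 7/32]
  s_3: [21/64, 11/64, 5/16, 3/16]
  s_4: [23/64, 13/64, 11/64, 17/64]
P^3 =
  s_1: [97/256, 105/512, 97/512, 29/128]
  s_2: [47/128, 27/128, 97/512, 119/512]
  s_3: [91/256, 99/512, 31/128, 107/512]
  s_4: [191/512, 111/512, 97/512, 113/512]
P^4 =
  s_1: [191/512, 849/4096, 803/4096, 229/1024]
  s_2: [1519/4096, 429/2048, 803/4096, 229/1024]
  s_3: [1495/4096, 825/4096, 221/1024, 223/1024]
  s_4: [1519/4096, 849/4096, 803/4096, 925/4096]
P^5 =
  s_1: [3041/8192, 6777/32768, 6505/32768, 3661/16384]
  s_2: [6073/16384, 3393/16384, 6505/32768, 7331/32768]
  s_3: [6037/16384, 6705/32768, 1687/8192, 7241/32768]
  s_4: [12155/32768, 6795/32768, 6505/32768, 7313/32768]

(P^5)[s_2 -> s_2] = 3393/16384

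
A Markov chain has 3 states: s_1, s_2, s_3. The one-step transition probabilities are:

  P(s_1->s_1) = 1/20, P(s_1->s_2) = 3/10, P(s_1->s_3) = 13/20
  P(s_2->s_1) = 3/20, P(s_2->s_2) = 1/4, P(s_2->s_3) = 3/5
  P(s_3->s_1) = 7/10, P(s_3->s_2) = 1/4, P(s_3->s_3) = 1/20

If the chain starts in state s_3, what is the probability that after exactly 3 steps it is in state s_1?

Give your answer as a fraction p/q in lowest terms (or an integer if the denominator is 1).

Computing P^3 by repeated multiplication:
P^1 =
  s_1: [1/20, 3/10, 13/20]
  s_2: [3/20, 1/4, 3/5]
  s_3: [7/10, 1/4, 1/20]
P^2 =
  s_1: [201/400, 101/400, 49/200]
  s_2: [93/200, 103/400, 111/400]
  s_3: [43/400, 57/200, 243/400]
P^3 =
  s_1: [469/2000, 2201/8000, 3923/8000]
  s_2: [2049/8000, 1093/4000, 753/1600]
  s_3: [3787/8000, 2043/8000, 217/800]

(P^3)[s_3 -> s_1] = 3787/8000

Answer: 3787/8000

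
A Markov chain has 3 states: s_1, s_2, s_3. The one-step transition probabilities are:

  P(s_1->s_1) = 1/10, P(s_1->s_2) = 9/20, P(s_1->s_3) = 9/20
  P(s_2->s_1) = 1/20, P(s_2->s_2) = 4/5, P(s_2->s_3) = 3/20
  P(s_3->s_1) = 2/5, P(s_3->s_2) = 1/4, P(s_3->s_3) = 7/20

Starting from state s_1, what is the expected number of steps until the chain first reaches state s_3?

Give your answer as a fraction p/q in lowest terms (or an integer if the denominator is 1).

Answer: 260/63

Derivation:
Let h_i = expected steps to first reach s_3 from state i.
Boundary: h_s_3 = 0.
First-step equations for the other states:
  h_s_1 = 1 + 1/10*h_s_1 + 9/20*h_s_2 + 9/20*h_s_3
  h_s_2 = 1 + 1/20*h_s_1 + 4/5*h_s_2 + 3/20*h_s_3

Substituting h_s_3 = 0 and rearranging gives the linear system (I - Q) h = 1:
  [9/10, -9/20] . (h_s_1, h_s_2) = 1
  [-1/20, 1/5] . (h_s_1, h_s_2) = 1

Solving yields:
  h_s_1 = 260/63
  h_s_2 = 380/63

Starting state is s_1, so the expected hitting time is h_s_1 = 260/63.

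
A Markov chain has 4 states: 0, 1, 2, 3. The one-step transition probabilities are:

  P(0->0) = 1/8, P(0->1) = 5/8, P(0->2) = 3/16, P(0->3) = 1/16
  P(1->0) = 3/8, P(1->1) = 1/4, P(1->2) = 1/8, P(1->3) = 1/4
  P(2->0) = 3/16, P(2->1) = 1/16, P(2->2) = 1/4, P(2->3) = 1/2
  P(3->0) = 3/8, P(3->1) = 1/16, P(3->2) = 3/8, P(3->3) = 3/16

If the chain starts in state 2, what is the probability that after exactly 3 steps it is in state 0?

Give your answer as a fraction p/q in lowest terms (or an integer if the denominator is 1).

Computing P^3 by repeated multiplication:
P^1 =
  0: [1/8, 5/8, 3/16, 1/16]
  1: [3/8, 1/4, 1/8, 1/4]
  2: [3/16, 1/16, 1/4, 1/2]
  3: [3/8, 1/16, 3/8, 3/16]
P^2 =
  0: [79/256, 1/4, 11/64, 69/256]
  1: [33/128, 41/128, 29/128, 25/128]
  2: [9/32, 23/128, 75/256, 63/256]
  3: [27/128, 73/256, 31/128, 67/256]
P^3 =
  0: [17/64, 1159/4096, 955/4096, 447/2048]
  1: [549/2048, 137/512, 447/2048, 63/256]
  2: [1023/4096, 521/2048, 493/2048, 1045/4096]
  3: [567/2048, 961/4096, 479/2048, 1043/4096]

(P^3)[2 -> 0] = 1023/4096

Answer: 1023/4096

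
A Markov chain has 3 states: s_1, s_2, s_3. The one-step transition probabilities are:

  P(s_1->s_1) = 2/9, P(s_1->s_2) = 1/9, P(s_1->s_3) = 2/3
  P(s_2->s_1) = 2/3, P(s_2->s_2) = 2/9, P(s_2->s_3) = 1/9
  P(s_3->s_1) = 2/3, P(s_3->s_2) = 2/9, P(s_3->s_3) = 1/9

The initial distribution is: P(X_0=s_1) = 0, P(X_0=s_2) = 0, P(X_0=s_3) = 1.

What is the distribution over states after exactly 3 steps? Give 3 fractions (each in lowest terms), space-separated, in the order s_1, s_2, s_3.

Answer: 122/243 44/243 77/243

Derivation:
Propagating the distribution step by step (d_{t+1} = d_t * P):
d_0 = (s_1=0, s_2=0, s_3=1)
  d_1[s_1] = 0*2/9 + 0*2/3 + 1*2/3 = 2/3
  d_1[s_2] = 0*1/9 + 0*2/9 + 1*2/9 = 2/9
  d_1[s_3] = 0*2/3 + 0*1/9 + 1*1/9 = 1/9
d_1 = (s_1=2/3, s_2=2/9, s_3=1/9)
  d_2[s_1] = 2/3*2/9 + 2/9*2/3 + 1/9*2/3 = 10/27
  d_2[s_2] = 2/3*1/9 + 2/9*2/9 + 1/9*2/9 = 4/27
  d_2[s_3] = 2/3*2/3 + 2/9*1/9 + 1/9*1/9 = 13/27
d_2 = (s_1=10/27, s_2=4/27, s_3=13/27)
  d_3[s_1] = 10/27*2/9 + 4/27*2/3 + 13/27*2/3 = 122/243
  d_3[s_2] = 10/27*1/9 + 4/27*2/9 + 13/27*2/9 = 44/243
  d_3[s_3] = 10/27*2/3 + 4/27*1/9 + 13/27*1/9 = 77/243
d_3 = (s_1=122/243, s_2=44/243, s_3=77/243)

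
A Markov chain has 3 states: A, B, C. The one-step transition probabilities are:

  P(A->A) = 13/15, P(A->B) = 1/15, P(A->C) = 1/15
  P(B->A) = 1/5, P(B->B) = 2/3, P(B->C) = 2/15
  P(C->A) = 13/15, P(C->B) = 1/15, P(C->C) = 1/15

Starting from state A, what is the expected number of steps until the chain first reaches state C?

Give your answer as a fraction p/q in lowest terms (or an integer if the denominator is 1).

Answer: 90/7

Derivation:
Let h_i = expected steps to first reach C from state i.
Boundary: h_C = 0.
First-step equations for the other states:
  h_A = 1 + 13/15*h_A + 1/15*h_B + 1/15*h_C
  h_B = 1 + 1/5*h_A + 2/3*h_B + 2/15*h_C

Substituting h_C = 0 and rearranging gives the linear system (I - Q) h = 1:
  [2/15, -1/15] . (h_A, h_B) = 1
  [-1/5, 1/3] . (h_A, h_B) = 1

Solving yields:
  h_A = 90/7
  h_B = 75/7

Starting state is A, so the expected hitting time is h_A = 90/7.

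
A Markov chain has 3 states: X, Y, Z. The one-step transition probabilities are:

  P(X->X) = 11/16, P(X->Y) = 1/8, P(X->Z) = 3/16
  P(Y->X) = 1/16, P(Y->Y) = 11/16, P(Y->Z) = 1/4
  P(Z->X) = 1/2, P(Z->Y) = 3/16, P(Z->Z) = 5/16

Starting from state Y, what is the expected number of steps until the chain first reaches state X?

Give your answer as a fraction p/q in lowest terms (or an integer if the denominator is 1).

Answer: 240/43

Derivation:
Let h_i = expected steps to first reach X from state i.
Boundary: h_X = 0.
First-step equations for the other states:
  h_Y = 1 + 1/16*h_X + 11/16*h_Y + 1/4*h_Z
  h_Z = 1 + 1/2*h_X + 3/16*h_Y + 5/16*h_Z

Substituting h_X = 0 and rearranging gives the linear system (I - Q) h = 1:
  [5/16, -1/4] . (h_Y, h_Z) = 1
  [-3/16, 11/16] . (h_Y, h_Z) = 1

Solving yields:
  h_Y = 240/43
  h_Z = 128/43

Starting state is Y, so the expected hitting time is h_Y = 240/43.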